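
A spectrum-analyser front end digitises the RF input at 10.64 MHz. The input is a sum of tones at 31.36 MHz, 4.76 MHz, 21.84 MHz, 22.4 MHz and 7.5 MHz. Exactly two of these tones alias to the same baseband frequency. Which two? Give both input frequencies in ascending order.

21.84 MHz, 31.36 MHz

fs/2 = 5.32 MHz.
31.36 MHz mod fs = 10.08 MHz.
10.08 MHz > fs/2 = 5.32 MHz, folds to fs − 10.08 MHz = 0.56 MHz.
4.76 MHz ≤ fs/2 = 5.32 MHz, passes unchanged.
21.84 MHz mod fs = 0.56 MHz.
0.56 MHz ≤ fs/2 = 5.32 MHz, appears at 0.56 MHz.
22.4 MHz mod fs = 1.12 MHz.
1.12 MHz ≤ fs/2 = 5.32 MHz, appears at 1.12 MHz.
7.5 MHz > fs/2 = 5.32 MHz, folds to fs − 7.5 MHz = 3.14 MHz.
21.84 MHz and 31.36 MHz both map to 0.56 MHz.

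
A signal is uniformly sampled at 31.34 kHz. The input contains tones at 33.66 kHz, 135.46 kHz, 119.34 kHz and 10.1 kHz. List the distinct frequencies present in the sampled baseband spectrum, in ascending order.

2.32 kHz, 6.02 kHz, 10.1 kHz

fs/2 = 15.67 kHz.
33.66 kHz mod fs = 2.32 kHz.
2.32 kHz ≤ fs/2 = 15.67 kHz, appears at 2.32 kHz.
135.46 kHz mod fs = 10.1 kHz.
10.1 kHz ≤ fs/2 = 15.67 kHz, appears at 10.1 kHz.
119.34 kHz mod fs = 25.32 kHz.
25.32 kHz > fs/2 = 15.67 kHz, folds to fs − 25.32 kHz = 6.02 kHz.
10.1 kHz ≤ fs/2 = 15.67 kHz, passes unchanged.
Distinct values: {2.32 kHz, 6.02 kHz, 10.1 kHz}.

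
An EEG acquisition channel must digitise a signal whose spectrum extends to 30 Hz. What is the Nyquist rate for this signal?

Nyquist rate = 2 × 30 Hz = 60 Hz.

60 Hz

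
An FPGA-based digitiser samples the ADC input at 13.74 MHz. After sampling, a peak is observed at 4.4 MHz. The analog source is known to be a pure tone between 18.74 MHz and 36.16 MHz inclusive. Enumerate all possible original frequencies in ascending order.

23.08 MHz, 31.88 MHz

Frequencies that alias to 4.4 MHz are k·fs ± 4.4 MHz for integer k ≥ 0.
k=0: 4.4 MHz.
k=1: 9.34 MHz, 18.14 MHz.
k=2: 23.08 MHz, 31.88 MHz.
k=3: 36.82 MHz, 45.62 MHz.
Within [18.74 MHz, 36.16 MHz]: 23.08 MHz, 31.88 MHz.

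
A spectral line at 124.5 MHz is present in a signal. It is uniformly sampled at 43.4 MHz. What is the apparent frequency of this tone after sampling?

5.7 MHz

124.5 MHz mod fs = 37.7 MHz.
37.7 MHz > fs/2 = 21.7 MHz, folds to fs − 37.7 MHz = 5.7 MHz.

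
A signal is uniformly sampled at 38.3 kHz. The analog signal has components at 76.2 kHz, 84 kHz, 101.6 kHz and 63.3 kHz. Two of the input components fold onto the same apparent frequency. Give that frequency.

13.3 kHz

fs/2 = 19.15 kHz.
76.2 kHz mod fs = 37.9 kHz.
37.9 kHz > fs/2 = 19.15 kHz, folds to fs − 37.9 kHz = 0.4 kHz.
84 kHz mod fs = 7.4 kHz.
7.4 kHz ≤ fs/2 = 19.15 kHz, appears at 7.4 kHz.
101.6 kHz mod fs = 25 kHz.
25 kHz > fs/2 = 19.15 kHz, folds to fs − 25 kHz = 13.3 kHz.
63.3 kHz mod fs = 25 kHz.
25 kHz > fs/2 = 19.15 kHz, folds to fs − 25 kHz = 13.3 kHz.
63.3 kHz and 101.6 kHz both map to 13.3 kHz.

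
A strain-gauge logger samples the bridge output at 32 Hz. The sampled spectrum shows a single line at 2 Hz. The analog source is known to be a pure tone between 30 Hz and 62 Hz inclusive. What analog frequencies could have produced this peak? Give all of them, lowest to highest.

Frequencies that alias to 2 Hz are k·fs ± 2 Hz for integer k ≥ 0.
k=0: 2 Hz.
k=1: 30 Hz, 34 Hz.
k=2: 62 Hz, 66 Hz.
k=3: 94 Hz, 98 Hz.
Within [30 Hz, 62 Hz]: 30 Hz, 34 Hz, 62 Hz.

30 Hz, 34 Hz, 62 Hz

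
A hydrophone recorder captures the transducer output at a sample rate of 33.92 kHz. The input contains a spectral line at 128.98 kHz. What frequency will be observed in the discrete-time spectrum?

128.98 kHz mod fs = 27.22 kHz.
27.22 kHz > fs/2 = 16.96 kHz, folds to fs − 27.22 kHz = 6.7 kHz.

6.7 kHz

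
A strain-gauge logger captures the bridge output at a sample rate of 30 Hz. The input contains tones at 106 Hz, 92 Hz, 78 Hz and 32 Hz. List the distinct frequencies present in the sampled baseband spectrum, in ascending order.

fs/2 = 15 Hz.
106 Hz mod fs = 16 Hz.
16 Hz > fs/2 = 15 Hz, folds to fs − 16 Hz = 14 Hz.
92 Hz mod fs = 2 Hz.
2 Hz ≤ fs/2 = 15 Hz, appears at 2 Hz.
78 Hz mod fs = 18 Hz.
18 Hz > fs/2 = 15 Hz, folds to fs − 18 Hz = 12 Hz.
32 Hz mod fs = 2 Hz.
2 Hz ≤ fs/2 = 15 Hz, appears at 2 Hz.
Distinct values: {2 Hz, 12 Hz, 14 Hz}.

2 Hz, 12 Hz, 14 Hz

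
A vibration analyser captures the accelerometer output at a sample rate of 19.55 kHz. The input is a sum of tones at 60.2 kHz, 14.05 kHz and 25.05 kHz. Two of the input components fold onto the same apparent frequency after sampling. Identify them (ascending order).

14.05 kHz, 25.05 kHz

fs/2 = 9.775 kHz.
60.2 kHz mod fs = 1.55 kHz.
1.55 kHz ≤ fs/2 = 9.775 kHz, appears at 1.55 kHz.
14.05 kHz > fs/2 = 9.775 kHz, folds to fs − 14.05 kHz = 5.5 kHz.
25.05 kHz mod fs = 5.5 kHz.
5.5 kHz ≤ fs/2 = 9.775 kHz, appears at 5.5 kHz.
14.05 kHz and 25.05 kHz both map to 5.5 kHz.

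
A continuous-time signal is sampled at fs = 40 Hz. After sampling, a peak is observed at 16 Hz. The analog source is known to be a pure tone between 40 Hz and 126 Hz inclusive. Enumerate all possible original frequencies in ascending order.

Frequencies that alias to 16 Hz are k·fs ± 16 Hz for integer k ≥ 0.
k=0: 16 Hz.
k=1: 24 Hz, 56 Hz.
k=2: 64 Hz, 96 Hz.
k=3: 104 Hz, 136 Hz.
k=4: 144 Hz, 176 Hz.
Within [40 Hz, 126 Hz]: 56 Hz, 64 Hz, 96 Hz, 104 Hz.

56 Hz, 64 Hz, 96 Hz, 104 Hz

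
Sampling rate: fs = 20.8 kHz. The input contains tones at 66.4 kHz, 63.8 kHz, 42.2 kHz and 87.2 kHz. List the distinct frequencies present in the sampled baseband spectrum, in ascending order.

fs/2 = 10.4 kHz.
66.4 kHz mod fs = 4 kHz.
4 kHz ≤ fs/2 = 10.4 kHz, appears at 4 kHz.
63.8 kHz mod fs = 1.4 kHz.
1.4 kHz ≤ fs/2 = 10.4 kHz, appears at 1.4 kHz.
42.2 kHz mod fs = 0.6 kHz.
0.6 kHz ≤ fs/2 = 10.4 kHz, appears at 0.6 kHz.
87.2 kHz mod fs = 4 kHz.
4 kHz ≤ fs/2 = 10.4 kHz, appears at 4 kHz.
Distinct values: {0.6 kHz, 1.4 kHz, 4 kHz}.

0.6 kHz, 1.4 kHz, 4 kHz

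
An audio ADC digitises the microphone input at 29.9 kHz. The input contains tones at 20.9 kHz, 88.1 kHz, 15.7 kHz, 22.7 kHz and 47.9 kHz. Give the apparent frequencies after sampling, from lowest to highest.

fs/2 = 14.95 kHz.
20.9 kHz > fs/2 = 14.95 kHz, folds to fs − 20.9 kHz = 9 kHz.
88.1 kHz mod fs = 28.3 kHz.
28.3 kHz > fs/2 = 14.95 kHz, folds to fs − 28.3 kHz = 1.6 kHz.
15.7 kHz > fs/2 = 14.95 kHz, folds to fs − 15.7 kHz = 14.2 kHz.
22.7 kHz > fs/2 = 14.95 kHz, folds to fs − 22.7 kHz = 7.2 kHz.
47.9 kHz mod fs = 18 kHz.
18 kHz > fs/2 = 14.95 kHz, folds to fs − 18 kHz = 11.9 kHz.
Distinct values: {1.6 kHz, 7.2 kHz, 9 kHz, 11.9 kHz, 14.2 kHz}.

1.6 kHz, 7.2 kHz, 9 kHz, 11.9 kHz, 14.2 kHz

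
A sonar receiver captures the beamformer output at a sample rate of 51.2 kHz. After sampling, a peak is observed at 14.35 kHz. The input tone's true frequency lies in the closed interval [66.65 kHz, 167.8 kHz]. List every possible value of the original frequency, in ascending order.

88.05 kHz, 116.75 kHz, 139.25 kHz

Frequencies that alias to 14.35 kHz are k·fs ± 14.35 kHz for integer k ≥ 0.
k=0: 14.35 kHz.
k=1: 36.85 kHz, 65.55 kHz.
k=2: 88.05 kHz, 116.75 kHz.
k=3: 139.25 kHz, 167.95 kHz.
k=4: 190.45 kHz, 219.15 kHz.
Within [66.65 kHz, 167.8 kHz]: 88.05 kHz, 116.75 kHz, 139.25 kHz.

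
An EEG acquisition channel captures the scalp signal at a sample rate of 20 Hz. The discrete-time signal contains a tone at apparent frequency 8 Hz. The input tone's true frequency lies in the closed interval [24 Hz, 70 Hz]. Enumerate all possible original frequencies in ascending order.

Frequencies that alias to 8 Hz are k·fs ± 8 Hz for integer k ≥ 0.
k=0: 8 Hz.
k=1: 12 Hz, 28 Hz.
k=2: 32 Hz, 48 Hz.
k=3: 52 Hz, 68 Hz.
k=4: 72 Hz, 88 Hz.
Within [24 Hz, 70 Hz]: 28 Hz, 32 Hz, 48 Hz, 52 Hz, 68 Hz.

28 Hz, 32 Hz, 48 Hz, 52 Hz, 68 Hz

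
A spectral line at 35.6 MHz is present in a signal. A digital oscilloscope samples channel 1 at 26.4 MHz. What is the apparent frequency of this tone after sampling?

35.6 MHz mod fs = 9.2 MHz.
9.2 MHz ≤ fs/2 = 13.2 MHz, appears at 9.2 MHz.

9.2 MHz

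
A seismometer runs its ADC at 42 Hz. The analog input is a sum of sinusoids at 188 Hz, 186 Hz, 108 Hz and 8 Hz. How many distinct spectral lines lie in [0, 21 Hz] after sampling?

3

fs/2 = 21 Hz.
188 Hz mod fs = 20 Hz.
20 Hz ≤ fs/2 = 21 Hz, appears at 20 Hz.
186 Hz mod fs = 18 Hz.
18 Hz ≤ fs/2 = 21 Hz, appears at 18 Hz.
108 Hz mod fs = 24 Hz.
24 Hz > fs/2 = 21 Hz, folds to fs − 24 Hz = 18 Hz.
8 Hz ≤ fs/2 = 21 Hz, passes unchanged.
Distinct values: {8 Hz, 18 Hz, 20 Hz} → 3.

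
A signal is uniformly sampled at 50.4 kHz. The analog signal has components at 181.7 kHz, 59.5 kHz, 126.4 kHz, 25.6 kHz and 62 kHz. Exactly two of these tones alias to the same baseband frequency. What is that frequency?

24.8 kHz

fs/2 = 25.2 kHz.
181.7 kHz mod fs = 30.5 kHz.
30.5 kHz > fs/2 = 25.2 kHz, folds to fs − 30.5 kHz = 19.9 kHz.
59.5 kHz mod fs = 9.1 kHz.
9.1 kHz ≤ fs/2 = 25.2 kHz, appears at 9.1 kHz.
126.4 kHz mod fs = 25.6 kHz.
25.6 kHz > fs/2 = 25.2 kHz, folds to fs − 25.6 kHz = 24.8 kHz.
25.6 kHz > fs/2 = 25.2 kHz, folds to fs − 25.6 kHz = 24.8 kHz.
62 kHz mod fs = 11.6 kHz.
11.6 kHz ≤ fs/2 = 25.2 kHz, appears at 11.6 kHz.
25.6 kHz and 126.4 kHz both map to 24.8 kHz.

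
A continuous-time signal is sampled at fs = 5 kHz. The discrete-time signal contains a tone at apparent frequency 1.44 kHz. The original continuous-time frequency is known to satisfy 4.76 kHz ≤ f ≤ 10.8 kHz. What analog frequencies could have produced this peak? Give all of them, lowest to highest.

Frequencies that alias to 1.44 kHz are k·fs ± 1.44 kHz for integer k ≥ 0.
k=0: 1.44 kHz.
k=1: 3.56 kHz, 6.44 kHz.
k=2: 8.56 kHz, 11.44 kHz.
k=3: 13.56 kHz, 16.44 kHz.
Within [4.76 kHz, 10.8 kHz]: 6.44 kHz, 8.56 kHz.

6.44 kHz, 8.56 kHz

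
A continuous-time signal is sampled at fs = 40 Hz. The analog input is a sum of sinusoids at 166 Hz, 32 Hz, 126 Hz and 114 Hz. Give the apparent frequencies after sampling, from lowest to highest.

fs/2 = 20 Hz.
166 Hz mod fs = 6 Hz.
6 Hz ≤ fs/2 = 20 Hz, appears at 6 Hz.
32 Hz > fs/2 = 20 Hz, folds to fs − 32 Hz = 8 Hz.
126 Hz mod fs = 6 Hz.
6 Hz ≤ fs/2 = 20 Hz, appears at 6 Hz.
114 Hz mod fs = 34 Hz.
34 Hz > fs/2 = 20 Hz, folds to fs − 34 Hz = 6 Hz.
Distinct values: {6 Hz, 8 Hz}.

6 Hz, 8 Hz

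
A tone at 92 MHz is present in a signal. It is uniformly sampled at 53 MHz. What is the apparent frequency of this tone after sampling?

92 MHz mod fs = 39 MHz.
39 MHz > fs/2 = 26.5 MHz, folds to fs − 39 MHz = 14 MHz.

14 MHz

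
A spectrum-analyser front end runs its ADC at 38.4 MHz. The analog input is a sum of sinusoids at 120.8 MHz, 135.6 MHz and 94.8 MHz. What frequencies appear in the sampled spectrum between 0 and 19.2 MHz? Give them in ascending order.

fs/2 = 19.2 MHz.
120.8 MHz mod fs = 5.6 MHz.
5.6 MHz ≤ fs/2 = 19.2 MHz, appears at 5.6 MHz.
135.6 MHz mod fs = 20.4 MHz.
20.4 MHz > fs/2 = 19.2 MHz, folds to fs − 20.4 MHz = 18 MHz.
94.8 MHz mod fs = 18 MHz.
18 MHz ≤ fs/2 = 19.2 MHz, appears at 18 MHz.
Distinct values: {5.6 MHz, 18 MHz}.

5.6 MHz, 18 MHz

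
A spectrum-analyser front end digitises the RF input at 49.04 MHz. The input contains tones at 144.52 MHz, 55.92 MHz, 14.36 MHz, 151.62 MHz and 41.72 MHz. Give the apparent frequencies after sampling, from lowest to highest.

fs/2 = 24.52 MHz.
144.52 MHz mod fs = 46.44 MHz.
46.44 MHz > fs/2 = 24.52 MHz, folds to fs − 46.44 MHz = 2.6 MHz.
55.92 MHz mod fs = 6.88 MHz.
6.88 MHz ≤ fs/2 = 24.52 MHz, appears at 6.88 MHz.
14.36 MHz ≤ fs/2 = 24.52 MHz, passes unchanged.
151.62 MHz mod fs = 4.5 MHz.
4.5 MHz ≤ fs/2 = 24.52 MHz, appears at 4.5 MHz.
41.72 MHz > fs/2 = 24.52 MHz, folds to fs − 41.72 MHz = 7.32 MHz.
Distinct values: {2.6 MHz, 4.5 MHz, 6.88 MHz, 7.32 MHz, 14.36 MHz}.

2.6 MHz, 4.5 MHz, 6.88 MHz, 7.32 MHz, 14.36 MHz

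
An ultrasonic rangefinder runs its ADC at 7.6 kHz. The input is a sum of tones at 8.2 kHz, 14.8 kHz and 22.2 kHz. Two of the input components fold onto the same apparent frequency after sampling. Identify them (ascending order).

fs/2 = 3.8 kHz.
8.2 kHz mod fs = 0.6 kHz.
0.6 kHz ≤ fs/2 = 3.8 kHz, appears at 0.6 kHz.
14.8 kHz mod fs = 7.2 kHz.
7.2 kHz > fs/2 = 3.8 kHz, folds to fs − 7.2 kHz = 0.4 kHz.
22.2 kHz mod fs = 7 kHz.
7 kHz > fs/2 = 3.8 kHz, folds to fs − 7 kHz = 0.6 kHz.
8.2 kHz and 22.2 kHz both map to 0.6 kHz.

8.2 kHz, 22.2 kHz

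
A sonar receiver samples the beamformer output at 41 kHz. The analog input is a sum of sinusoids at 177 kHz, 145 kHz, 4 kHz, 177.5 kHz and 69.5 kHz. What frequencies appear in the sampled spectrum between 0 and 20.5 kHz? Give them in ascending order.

4 kHz, 12.5 kHz, 13 kHz, 13.5 kHz, 19 kHz

fs/2 = 20.5 kHz.
177 kHz mod fs = 13 kHz.
13 kHz ≤ fs/2 = 20.5 kHz, appears at 13 kHz.
145 kHz mod fs = 22 kHz.
22 kHz > fs/2 = 20.5 kHz, folds to fs − 22 kHz = 19 kHz.
4 kHz ≤ fs/2 = 20.5 kHz, passes unchanged.
177.5 kHz mod fs = 13.5 kHz.
13.5 kHz ≤ fs/2 = 20.5 kHz, appears at 13.5 kHz.
69.5 kHz mod fs = 28.5 kHz.
28.5 kHz > fs/2 = 20.5 kHz, folds to fs − 28.5 kHz = 12.5 kHz.
Distinct values: {4 kHz, 12.5 kHz, 13 kHz, 13.5 kHz, 19 kHz}.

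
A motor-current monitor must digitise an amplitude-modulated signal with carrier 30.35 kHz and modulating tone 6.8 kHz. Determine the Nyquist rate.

AM sidebands sit at fc ± fm = 23.55 kHz and 37.15 kHz.
Highest-frequency component: 37.15 kHz.
Nyquist rate = 2 × 37.15 kHz = 74.3 kHz.

74.3 kHz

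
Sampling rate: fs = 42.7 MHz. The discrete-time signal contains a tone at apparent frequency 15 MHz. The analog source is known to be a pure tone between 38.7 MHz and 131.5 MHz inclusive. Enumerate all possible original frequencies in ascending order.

Frequencies that alias to 15 MHz are k·fs ± 15 MHz for integer k ≥ 0.
k=0: 15 MHz.
k=1: 27.7 MHz, 57.7 MHz.
k=2: 70.4 MHz, 100.4 MHz.
k=3: 113.1 MHz, 143.1 MHz.
k=4: 155.8 MHz, 185.8 MHz.
Within [38.7 MHz, 131.5 MHz]: 57.7 MHz, 70.4 MHz, 100.4 MHz, 113.1 MHz.

57.7 MHz, 70.4 MHz, 100.4 MHz, 113.1 MHz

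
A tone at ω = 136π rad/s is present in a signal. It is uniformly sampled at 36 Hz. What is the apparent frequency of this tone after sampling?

4 Hz

ω = 136π rad/s → f = ω/(2π) = 68 Hz.
68 Hz mod fs = 32 Hz.
32 Hz > fs/2 = 18 Hz, folds to fs − 32 Hz = 4 Hz.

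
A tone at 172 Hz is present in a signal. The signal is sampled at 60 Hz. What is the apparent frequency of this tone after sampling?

172 Hz mod fs = 52 Hz.
52 Hz > fs/2 = 30 Hz, folds to fs − 52 Hz = 8 Hz.

8 Hz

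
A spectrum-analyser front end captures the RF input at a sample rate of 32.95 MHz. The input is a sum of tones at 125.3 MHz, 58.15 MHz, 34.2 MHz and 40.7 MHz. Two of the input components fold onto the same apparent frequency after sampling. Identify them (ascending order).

40.7 MHz, 58.15 MHz

fs/2 = 16.475 MHz.
125.3 MHz mod fs = 26.45 MHz.
26.45 MHz > fs/2 = 16.475 MHz, folds to fs − 26.45 MHz = 6.5 MHz.
58.15 MHz mod fs = 25.2 MHz.
25.2 MHz > fs/2 = 16.475 MHz, folds to fs − 25.2 MHz = 7.75 MHz.
34.2 MHz mod fs = 1.25 MHz.
1.25 MHz ≤ fs/2 = 16.475 MHz, appears at 1.25 MHz.
40.7 MHz mod fs = 7.75 MHz.
7.75 MHz ≤ fs/2 = 16.475 MHz, appears at 7.75 MHz.
40.7 MHz and 58.15 MHz both map to 7.75 MHz.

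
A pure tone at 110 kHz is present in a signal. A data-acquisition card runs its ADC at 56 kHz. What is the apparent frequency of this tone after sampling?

2 kHz

110 kHz mod fs = 54 kHz.
54 kHz > fs/2 = 28 kHz, folds to fs − 54 kHz = 2 kHz.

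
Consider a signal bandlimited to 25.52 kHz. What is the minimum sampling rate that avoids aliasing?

Nyquist rate = 2 × 25.52 kHz = 51.04 kHz.

51.04 kHz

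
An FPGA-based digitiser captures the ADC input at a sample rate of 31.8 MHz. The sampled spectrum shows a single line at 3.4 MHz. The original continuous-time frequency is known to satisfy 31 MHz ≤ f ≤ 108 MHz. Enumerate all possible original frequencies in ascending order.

35.2 MHz, 60.2 MHz, 67 MHz, 92 MHz, 98.8 MHz

Frequencies that alias to 3.4 MHz are k·fs ± 3.4 MHz for integer k ≥ 0.
k=0: 3.4 MHz.
k=1: 28.4 MHz, 35.2 MHz.
k=2: 60.2 MHz, 67 MHz.
k=3: 92 MHz, 98.8 MHz.
k=4: 123.8 MHz, 130.6 MHz.
Within [31 MHz, 108 MHz]: 35.2 MHz, 60.2 MHz, 67 MHz, 92 MHz, 98.8 MHz.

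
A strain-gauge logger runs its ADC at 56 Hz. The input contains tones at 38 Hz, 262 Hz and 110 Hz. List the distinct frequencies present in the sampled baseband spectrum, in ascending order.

fs/2 = 28 Hz.
38 Hz > fs/2 = 28 Hz, folds to fs − 38 Hz = 18 Hz.
262 Hz mod fs = 38 Hz.
38 Hz > fs/2 = 28 Hz, folds to fs − 38 Hz = 18 Hz.
110 Hz mod fs = 54 Hz.
54 Hz > fs/2 = 28 Hz, folds to fs − 54 Hz = 2 Hz.
Distinct values: {2 Hz, 18 Hz}.

2 Hz, 18 Hz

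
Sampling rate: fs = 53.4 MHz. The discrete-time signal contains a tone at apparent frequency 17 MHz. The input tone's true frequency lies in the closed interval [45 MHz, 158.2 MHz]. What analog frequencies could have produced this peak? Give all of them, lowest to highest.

Frequencies that alias to 17 MHz are k·fs ± 17 MHz for integer k ≥ 0.
k=0: 17 MHz.
k=1: 36.4 MHz, 70.4 MHz.
k=2: 89.8 MHz, 123.8 MHz.
k=3: 143.2 MHz, 177.2 MHz.
k=4: 196.6 MHz, 230.6 MHz.
Within [45 MHz, 158.2 MHz]: 70.4 MHz, 89.8 MHz, 123.8 MHz, 143.2 MHz.

70.4 MHz, 89.8 MHz, 123.8 MHz, 143.2 MHz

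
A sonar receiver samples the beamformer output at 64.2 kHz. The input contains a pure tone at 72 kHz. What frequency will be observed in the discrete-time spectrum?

7.8 kHz

72 kHz mod fs = 7.8 kHz.
7.8 kHz ≤ fs/2 = 32.1 kHz, appears at 7.8 kHz.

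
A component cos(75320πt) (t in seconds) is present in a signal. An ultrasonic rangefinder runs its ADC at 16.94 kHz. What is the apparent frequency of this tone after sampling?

ω = 75320π rad/s → f = ω/(2π) = 37660 Hz = 37.66 kHz.
37.66 kHz mod fs = 3.78 kHz.
3.78 kHz ≤ fs/2 = 8.47 kHz, appears at 3.78 kHz.

3.78 kHz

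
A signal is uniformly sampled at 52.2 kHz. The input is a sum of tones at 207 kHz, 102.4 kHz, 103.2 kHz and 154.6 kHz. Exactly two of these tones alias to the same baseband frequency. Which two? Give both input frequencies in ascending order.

102.4 kHz, 154.6 kHz

fs/2 = 26.1 kHz.
207 kHz mod fs = 50.4 kHz.
50.4 kHz > fs/2 = 26.1 kHz, folds to fs − 50.4 kHz = 1.8 kHz.
102.4 kHz mod fs = 50.2 kHz.
50.2 kHz > fs/2 = 26.1 kHz, folds to fs − 50.2 kHz = 2 kHz.
103.2 kHz mod fs = 51 kHz.
51 kHz > fs/2 = 26.1 kHz, folds to fs − 51 kHz = 1.2 kHz.
154.6 kHz mod fs = 50.2 kHz.
50.2 kHz > fs/2 = 26.1 kHz, folds to fs − 50.2 kHz = 2 kHz.
102.4 kHz and 154.6 kHz both map to 2 kHz.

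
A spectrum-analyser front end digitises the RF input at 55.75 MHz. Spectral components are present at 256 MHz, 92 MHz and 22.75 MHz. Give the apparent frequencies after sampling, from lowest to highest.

19.5 MHz, 22.75 MHz

fs/2 = 27.875 MHz.
256 MHz mod fs = 33 MHz.
33 MHz > fs/2 = 27.875 MHz, folds to fs − 33 MHz = 22.75 MHz.
92 MHz mod fs = 36.25 MHz.
36.25 MHz > fs/2 = 27.875 MHz, folds to fs − 36.25 MHz = 19.5 MHz.
22.75 MHz ≤ fs/2 = 27.875 MHz, passes unchanged.
Distinct values: {19.5 MHz, 22.75 MHz}.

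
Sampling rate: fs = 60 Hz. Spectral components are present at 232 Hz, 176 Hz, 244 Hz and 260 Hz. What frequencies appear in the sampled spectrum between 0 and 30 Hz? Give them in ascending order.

fs/2 = 30 Hz.
232 Hz mod fs = 52 Hz.
52 Hz > fs/2 = 30 Hz, folds to fs − 52 Hz = 8 Hz.
176 Hz mod fs = 56 Hz.
56 Hz > fs/2 = 30 Hz, folds to fs − 56 Hz = 4 Hz.
244 Hz mod fs = 4 Hz.
4 Hz ≤ fs/2 = 30 Hz, appears at 4 Hz.
260 Hz mod fs = 20 Hz.
20 Hz ≤ fs/2 = 30 Hz, appears at 20 Hz.
Distinct values: {4 Hz, 8 Hz, 20 Hz}.

4 Hz, 8 Hz, 20 Hz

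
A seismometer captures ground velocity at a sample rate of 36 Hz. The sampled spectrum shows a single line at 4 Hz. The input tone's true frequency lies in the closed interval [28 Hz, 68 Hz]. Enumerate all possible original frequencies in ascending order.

32 Hz, 40 Hz, 68 Hz

Frequencies that alias to 4 Hz are k·fs ± 4 Hz for integer k ≥ 0.
k=0: 4 Hz.
k=1: 32 Hz, 40 Hz.
k=2: 68 Hz, 76 Hz.
k=3: 104 Hz, 112 Hz.
Within [28 Hz, 68 Hz]: 32 Hz, 40 Hz, 68 Hz.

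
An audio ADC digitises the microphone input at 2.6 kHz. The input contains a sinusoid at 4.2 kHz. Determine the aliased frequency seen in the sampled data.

1 kHz

4.2 kHz mod fs = 1.6 kHz.
1.6 kHz > fs/2 = 1.3 kHz, folds to fs − 1.6 kHz = 1 kHz.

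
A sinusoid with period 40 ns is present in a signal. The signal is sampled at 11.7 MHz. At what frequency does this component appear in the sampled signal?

1.6 MHz

T = 40 ns → f = 1/T = 25 MHz.
25 MHz mod fs = 1.6 MHz.
1.6 MHz ≤ fs/2 = 5.85 MHz, appears at 1.6 MHz.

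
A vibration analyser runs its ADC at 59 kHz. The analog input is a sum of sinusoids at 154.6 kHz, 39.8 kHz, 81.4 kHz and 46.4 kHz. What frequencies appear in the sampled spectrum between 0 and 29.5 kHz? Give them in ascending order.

12.6 kHz, 19.2 kHz, 22.4 kHz

fs/2 = 29.5 kHz.
154.6 kHz mod fs = 36.6 kHz.
36.6 kHz > fs/2 = 29.5 kHz, folds to fs − 36.6 kHz = 22.4 kHz.
39.8 kHz > fs/2 = 29.5 kHz, folds to fs − 39.8 kHz = 19.2 kHz.
81.4 kHz mod fs = 22.4 kHz.
22.4 kHz ≤ fs/2 = 29.5 kHz, appears at 22.4 kHz.
46.4 kHz > fs/2 = 29.5 kHz, folds to fs − 46.4 kHz = 12.6 kHz.
Distinct values: {12.6 kHz, 19.2 kHz, 22.4 kHz}.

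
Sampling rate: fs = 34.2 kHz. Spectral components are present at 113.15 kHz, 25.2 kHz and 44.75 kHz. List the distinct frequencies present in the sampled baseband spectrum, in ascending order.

fs/2 = 17.1 kHz.
113.15 kHz mod fs = 10.55 kHz.
10.55 kHz ≤ fs/2 = 17.1 kHz, appears at 10.55 kHz.
25.2 kHz > fs/2 = 17.1 kHz, folds to fs − 25.2 kHz = 9 kHz.
44.75 kHz mod fs = 10.55 kHz.
10.55 kHz ≤ fs/2 = 17.1 kHz, appears at 10.55 kHz.
Distinct values: {9 kHz, 10.55 kHz}.

9 kHz, 10.55 kHz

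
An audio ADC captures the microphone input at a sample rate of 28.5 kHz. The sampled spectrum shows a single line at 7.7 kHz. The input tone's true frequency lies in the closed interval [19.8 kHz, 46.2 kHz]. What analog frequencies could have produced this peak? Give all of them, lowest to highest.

Frequencies that alias to 7.7 kHz are k·fs ± 7.7 kHz for integer k ≥ 0.
k=0: 7.7 kHz.
k=1: 20.8 kHz, 36.2 kHz.
k=2: 49.3 kHz, 64.7 kHz.
Within [19.8 kHz, 46.2 kHz]: 20.8 kHz, 36.2 kHz.

20.8 kHz, 36.2 kHz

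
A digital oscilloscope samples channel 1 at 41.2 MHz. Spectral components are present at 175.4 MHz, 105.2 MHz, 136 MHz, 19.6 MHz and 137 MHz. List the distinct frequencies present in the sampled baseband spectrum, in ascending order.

10.6 MHz, 12.4 MHz, 13.4 MHz, 18.4 MHz, 19.6 MHz

fs/2 = 20.6 MHz.
175.4 MHz mod fs = 10.6 MHz.
10.6 MHz ≤ fs/2 = 20.6 MHz, appears at 10.6 MHz.
105.2 MHz mod fs = 22.8 MHz.
22.8 MHz > fs/2 = 20.6 MHz, folds to fs − 22.8 MHz = 18.4 MHz.
136 MHz mod fs = 12.4 MHz.
12.4 MHz ≤ fs/2 = 20.6 MHz, appears at 12.4 MHz.
19.6 MHz ≤ fs/2 = 20.6 MHz, passes unchanged.
137 MHz mod fs = 13.4 MHz.
13.4 MHz ≤ fs/2 = 20.6 MHz, appears at 13.4 MHz.
Distinct values: {10.6 MHz, 12.4 MHz, 13.4 MHz, 18.4 MHz, 19.6 MHz}.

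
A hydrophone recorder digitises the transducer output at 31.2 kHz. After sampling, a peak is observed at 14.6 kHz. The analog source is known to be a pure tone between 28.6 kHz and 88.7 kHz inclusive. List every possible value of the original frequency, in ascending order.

45.8 kHz, 47.8 kHz, 77 kHz, 79 kHz

Frequencies that alias to 14.6 kHz are k·fs ± 14.6 kHz for integer k ≥ 0.
k=0: 14.6 kHz.
k=1: 16.6 kHz, 45.8 kHz.
k=2: 47.8 kHz, 77 kHz.
k=3: 79 kHz, 108.2 kHz.
k=4: 110.2 kHz, 139.4 kHz.
Within [28.6 kHz, 88.7 kHz]: 45.8 kHz, 47.8 kHz, 77 kHz, 79 kHz.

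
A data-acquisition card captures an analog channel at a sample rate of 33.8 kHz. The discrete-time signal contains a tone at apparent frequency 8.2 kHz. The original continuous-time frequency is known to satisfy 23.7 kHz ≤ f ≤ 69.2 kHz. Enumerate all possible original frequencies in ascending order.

25.6 kHz, 42 kHz, 59.4 kHz

Frequencies that alias to 8.2 kHz are k·fs ± 8.2 kHz for integer k ≥ 0.
k=0: 8.2 kHz.
k=1: 25.6 kHz, 42 kHz.
k=2: 59.4 kHz, 75.8 kHz.
k=3: 93.2 kHz, 109.6 kHz.
Within [23.7 kHz, 69.2 kHz]: 25.6 kHz, 42 kHz, 59.4 kHz.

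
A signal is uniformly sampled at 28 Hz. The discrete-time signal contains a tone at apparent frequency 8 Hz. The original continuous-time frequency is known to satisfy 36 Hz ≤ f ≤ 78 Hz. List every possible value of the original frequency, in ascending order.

36 Hz, 48 Hz, 64 Hz, 76 Hz

Frequencies that alias to 8 Hz are k·fs ± 8 Hz for integer k ≥ 0.
k=0: 8 Hz.
k=1: 20 Hz, 36 Hz.
k=2: 48 Hz, 64 Hz.
k=3: 76 Hz, 92 Hz.
k=4: 104 Hz, 120 Hz.
Within [36 Hz, 78 Hz]: 36 Hz, 48 Hz, 64 Hz, 76 Hz.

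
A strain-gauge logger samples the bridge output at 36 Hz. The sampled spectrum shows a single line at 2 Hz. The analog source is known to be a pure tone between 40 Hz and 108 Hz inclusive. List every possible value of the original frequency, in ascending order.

Frequencies that alias to 2 Hz are k·fs ± 2 Hz for integer k ≥ 0.
k=0: 2 Hz.
k=1: 34 Hz, 38 Hz.
k=2: 70 Hz, 74 Hz.
k=3: 106 Hz, 110 Hz.
k=4: 142 Hz, 146 Hz.
Within [40 Hz, 108 Hz]: 70 Hz, 74 Hz, 106 Hz.

70 Hz, 74 Hz, 106 Hz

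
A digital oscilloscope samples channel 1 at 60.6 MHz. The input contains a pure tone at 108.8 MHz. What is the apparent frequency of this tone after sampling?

108.8 MHz mod fs = 48.2 MHz.
48.2 MHz > fs/2 = 30.3 MHz, folds to fs − 48.2 MHz = 12.4 MHz.

12.4 MHz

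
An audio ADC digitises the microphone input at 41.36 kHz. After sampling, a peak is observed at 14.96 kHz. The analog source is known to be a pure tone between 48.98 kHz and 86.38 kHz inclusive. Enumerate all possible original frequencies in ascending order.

56.32 kHz, 67.76 kHz

Frequencies that alias to 14.96 kHz are k·fs ± 14.96 kHz for integer k ≥ 0.
k=0: 14.96 kHz.
k=1: 26.4 kHz, 56.32 kHz.
k=2: 67.76 kHz, 97.68 kHz.
k=3: 109.12 kHz, 139.04 kHz.
Within [48.98 kHz, 86.38 kHz]: 56.32 kHz, 67.76 kHz.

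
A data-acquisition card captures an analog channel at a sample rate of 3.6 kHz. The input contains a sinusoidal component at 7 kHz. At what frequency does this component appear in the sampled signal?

0.2 kHz

7 kHz mod fs = 3.4 kHz.
3.4 kHz > fs/2 = 1.8 kHz, folds to fs − 3.4 kHz = 0.2 kHz.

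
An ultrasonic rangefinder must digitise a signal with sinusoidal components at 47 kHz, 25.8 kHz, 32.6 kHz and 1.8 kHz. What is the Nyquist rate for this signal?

Highest-frequency component: 47 kHz.
Nyquist rate = 2 × 47 kHz = 94 kHz.

94 kHz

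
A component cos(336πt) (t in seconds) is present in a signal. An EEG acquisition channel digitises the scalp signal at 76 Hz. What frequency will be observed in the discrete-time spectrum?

ω = 336π rad/s → f = ω/(2π) = 168 Hz.
168 Hz mod fs = 16 Hz.
16 Hz ≤ fs/2 = 38 Hz, appears at 16 Hz.

16 Hz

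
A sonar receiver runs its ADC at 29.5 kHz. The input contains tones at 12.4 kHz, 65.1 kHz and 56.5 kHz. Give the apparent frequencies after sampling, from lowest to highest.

fs/2 = 14.75 kHz.
12.4 kHz ≤ fs/2 = 14.75 kHz, passes unchanged.
65.1 kHz mod fs = 6.1 kHz.
6.1 kHz ≤ fs/2 = 14.75 kHz, appears at 6.1 kHz.
56.5 kHz mod fs = 27 kHz.
27 kHz > fs/2 = 14.75 kHz, folds to fs − 27 kHz = 2.5 kHz.
Distinct values: {2.5 kHz, 6.1 kHz, 12.4 kHz}.

2.5 kHz, 6.1 kHz, 12.4 kHz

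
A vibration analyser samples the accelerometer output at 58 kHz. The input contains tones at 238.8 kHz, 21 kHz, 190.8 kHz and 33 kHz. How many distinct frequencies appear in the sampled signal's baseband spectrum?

fs/2 = 29 kHz.
238.8 kHz mod fs = 6.8 kHz.
6.8 kHz ≤ fs/2 = 29 kHz, appears at 6.8 kHz.
21 kHz ≤ fs/2 = 29 kHz, passes unchanged.
190.8 kHz mod fs = 16.8 kHz.
16.8 kHz ≤ fs/2 = 29 kHz, appears at 16.8 kHz.
33 kHz > fs/2 = 29 kHz, folds to fs − 33 kHz = 25 kHz.
Distinct values: {6.8 kHz, 16.8 kHz, 21 kHz, 25 kHz} → 4.

4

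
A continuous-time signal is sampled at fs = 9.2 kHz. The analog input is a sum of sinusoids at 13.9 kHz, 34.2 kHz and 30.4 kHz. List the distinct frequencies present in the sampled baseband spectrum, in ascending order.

2.6 kHz, 2.8 kHz, 4.5 kHz

fs/2 = 4.6 kHz.
13.9 kHz mod fs = 4.7 kHz.
4.7 kHz > fs/2 = 4.6 kHz, folds to fs − 4.7 kHz = 4.5 kHz.
34.2 kHz mod fs = 6.6 kHz.
6.6 kHz > fs/2 = 4.6 kHz, folds to fs − 6.6 kHz = 2.6 kHz.
30.4 kHz mod fs = 2.8 kHz.
2.8 kHz ≤ fs/2 = 4.6 kHz, appears at 2.8 kHz.
Distinct values: {2.6 kHz, 2.8 kHz, 4.5 kHz}.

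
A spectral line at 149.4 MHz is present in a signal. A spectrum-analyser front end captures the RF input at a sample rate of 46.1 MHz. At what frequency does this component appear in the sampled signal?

11.1 MHz

149.4 MHz mod fs = 11.1 MHz.
11.1 MHz ≤ fs/2 = 23.05 MHz, appears at 11.1 MHz.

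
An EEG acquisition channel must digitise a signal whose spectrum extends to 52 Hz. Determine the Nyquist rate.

104 Hz

Nyquist rate = 2 × 52 Hz = 104 Hz.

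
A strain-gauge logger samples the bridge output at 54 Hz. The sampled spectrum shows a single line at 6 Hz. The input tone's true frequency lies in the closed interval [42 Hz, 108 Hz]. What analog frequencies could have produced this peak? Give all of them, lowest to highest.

Frequencies that alias to 6 Hz are k·fs ± 6 Hz for integer k ≥ 0.
k=0: 6 Hz.
k=1: 48 Hz, 60 Hz.
k=2: 102 Hz, 114 Hz.
k=3: 156 Hz, 168 Hz.
Within [42 Hz, 108 Hz]: 48 Hz, 60 Hz, 102 Hz.

48 Hz, 60 Hz, 102 Hz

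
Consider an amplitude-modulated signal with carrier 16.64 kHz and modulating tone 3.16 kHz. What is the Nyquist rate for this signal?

AM sidebands sit at fc ± fm = 13.48 kHz and 19.8 kHz.
Highest-frequency component: 19.8 kHz.
Nyquist rate = 2 × 19.8 kHz = 39.6 kHz.

39.6 kHz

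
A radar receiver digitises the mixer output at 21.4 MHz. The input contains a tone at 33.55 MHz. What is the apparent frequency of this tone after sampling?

9.25 MHz

33.55 MHz mod fs = 12.15 MHz.
12.15 MHz > fs/2 = 10.7 MHz, folds to fs − 12.15 MHz = 9.25 MHz.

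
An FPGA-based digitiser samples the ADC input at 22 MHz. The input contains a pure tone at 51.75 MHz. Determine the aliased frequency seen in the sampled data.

51.75 MHz mod fs = 7.75 MHz.
7.75 MHz ≤ fs/2 = 11 MHz, appears at 7.75 MHz.

7.75 MHz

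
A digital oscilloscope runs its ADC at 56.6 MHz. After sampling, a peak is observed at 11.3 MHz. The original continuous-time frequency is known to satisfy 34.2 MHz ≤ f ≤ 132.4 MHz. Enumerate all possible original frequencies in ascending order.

45.3 MHz, 67.9 MHz, 101.9 MHz, 124.5 MHz

Frequencies that alias to 11.3 MHz are k·fs ± 11.3 MHz for integer k ≥ 0.
k=0: 11.3 MHz.
k=1: 45.3 MHz, 67.9 MHz.
k=2: 101.9 MHz, 124.5 MHz.
k=3: 158.5 MHz, 181.1 MHz.
Within [34.2 MHz, 132.4 MHz]: 45.3 MHz, 67.9 MHz, 101.9 MHz, 124.5 MHz.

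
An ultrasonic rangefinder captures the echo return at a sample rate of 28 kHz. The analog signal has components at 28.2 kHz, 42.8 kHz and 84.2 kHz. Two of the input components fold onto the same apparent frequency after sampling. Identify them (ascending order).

28.2 kHz, 84.2 kHz

fs/2 = 14 kHz.
28.2 kHz mod fs = 0.2 kHz.
0.2 kHz ≤ fs/2 = 14 kHz, appears at 0.2 kHz.
42.8 kHz mod fs = 14.8 kHz.
14.8 kHz > fs/2 = 14 kHz, folds to fs − 14.8 kHz = 13.2 kHz.
84.2 kHz mod fs = 0.2 kHz.
0.2 kHz ≤ fs/2 = 14 kHz, appears at 0.2 kHz.
28.2 kHz and 84.2 kHz both map to 0.2 kHz.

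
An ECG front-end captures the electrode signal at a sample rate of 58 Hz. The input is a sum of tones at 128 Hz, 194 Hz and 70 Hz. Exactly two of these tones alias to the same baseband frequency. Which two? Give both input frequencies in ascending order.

70 Hz, 128 Hz

fs/2 = 29 Hz.
128 Hz mod fs = 12 Hz.
12 Hz ≤ fs/2 = 29 Hz, appears at 12 Hz.
194 Hz mod fs = 20 Hz.
20 Hz ≤ fs/2 = 29 Hz, appears at 20 Hz.
70 Hz mod fs = 12 Hz.
12 Hz ≤ fs/2 = 29 Hz, appears at 12 Hz.
70 Hz and 128 Hz both map to 12 Hz.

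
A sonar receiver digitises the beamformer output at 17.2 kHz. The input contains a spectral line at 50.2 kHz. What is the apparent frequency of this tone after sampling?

1.4 kHz

50.2 kHz mod fs = 15.8 kHz.
15.8 kHz > fs/2 = 8.6 kHz, folds to fs − 15.8 kHz = 1.4 kHz.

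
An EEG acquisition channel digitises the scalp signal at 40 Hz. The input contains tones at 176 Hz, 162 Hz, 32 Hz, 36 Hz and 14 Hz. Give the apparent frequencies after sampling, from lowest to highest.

fs/2 = 20 Hz.
176 Hz mod fs = 16 Hz.
16 Hz ≤ fs/2 = 20 Hz, appears at 16 Hz.
162 Hz mod fs = 2 Hz.
2 Hz ≤ fs/2 = 20 Hz, appears at 2 Hz.
32 Hz > fs/2 = 20 Hz, folds to fs − 32 Hz = 8 Hz.
36 Hz > fs/2 = 20 Hz, folds to fs − 36 Hz = 4 Hz.
14 Hz ≤ fs/2 = 20 Hz, passes unchanged.
Distinct values: {2 Hz, 4 Hz, 8 Hz, 14 Hz, 16 Hz}.

2 Hz, 4 Hz, 8 Hz, 14 Hz, 16 Hz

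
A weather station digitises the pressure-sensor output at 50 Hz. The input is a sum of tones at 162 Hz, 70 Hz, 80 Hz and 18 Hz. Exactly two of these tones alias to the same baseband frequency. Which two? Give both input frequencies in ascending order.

fs/2 = 25 Hz.
162 Hz mod fs = 12 Hz.
12 Hz ≤ fs/2 = 25 Hz, appears at 12 Hz.
70 Hz mod fs = 20 Hz.
20 Hz ≤ fs/2 = 25 Hz, appears at 20 Hz.
80 Hz mod fs = 30 Hz.
30 Hz > fs/2 = 25 Hz, folds to fs − 30 Hz = 20 Hz.
18 Hz ≤ fs/2 = 25 Hz, passes unchanged.
70 Hz and 80 Hz both map to 20 Hz.

70 Hz, 80 Hz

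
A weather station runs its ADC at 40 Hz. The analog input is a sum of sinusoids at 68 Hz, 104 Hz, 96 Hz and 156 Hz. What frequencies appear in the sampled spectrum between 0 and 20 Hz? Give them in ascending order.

4 Hz, 12 Hz, 16 Hz

fs/2 = 20 Hz.
68 Hz mod fs = 28 Hz.
28 Hz > fs/2 = 20 Hz, folds to fs − 28 Hz = 12 Hz.
104 Hz mod fs = 24 Hz.
24 Hz > fs/2 = 20 Hz, folds to fs − 24 Hz = 16 Hz.
96 Hz mod fs = 16 Hz.
16 Hz ≤ fs/2 = 20 Hz, appears at 16 Hz.
156 Hz mod fs = 36 Hz.
36 Hz > fs/2 = 20 Hz, folds to fs − 36 Hz = 4 Hz.
Distinct values: {4 Hz, 12 Hz, 16 Hz}.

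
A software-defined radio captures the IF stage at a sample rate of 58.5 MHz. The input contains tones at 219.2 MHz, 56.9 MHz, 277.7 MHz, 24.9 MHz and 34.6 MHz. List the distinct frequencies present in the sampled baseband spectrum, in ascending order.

fs/2 = 29.25 MHz.
219.2 MHz mod fs = 43.7 MHz.
43.7 MHz > fs/2 = 29.25 MHz, folds to fs − 43.7 MHz = 14.8 MHz.
56.9 MHz > fs/2 = 29.25 MHz, folds to fs − 56.9 MHz = 1.6 MHz.
277.7 MHz mod fs = 43.7 MHz.
43.7 MHz > fs/2 = 29.25 MHz, folds to fs − 43.7 MHz = 14.8 MHz.
24.9 MHz ≤ fs/2 = 29.25 MHz, passes unchanged.
34.6 MHz > fs/2 = 29.25 MHz, folds to fs − 34.6 MHz = 23.9 MHz.
Distinct values: {1.6 MHz, 14.8 MHz, 23.9 MHz, 24.9 MHz}.

1.6 MHz, 14.8 MHz, 23.9 MHz, 24.9 MHz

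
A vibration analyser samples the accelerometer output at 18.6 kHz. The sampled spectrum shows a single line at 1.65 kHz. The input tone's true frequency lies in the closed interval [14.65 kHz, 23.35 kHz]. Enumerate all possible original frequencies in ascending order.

16.95 kHz, 20.25 kHz

Frequencies that alias to 1.65 kHz are k·fs ± 1.65 kHz for integer k ≥ 0.
k=0: 1.65 kHz.
k=1: 16.95 kHz, 20.25 kHz.
k=2: 35.55 kHz, 38.85 kHz.
Within [14.65 kHz, 23.35 kHz]: 16.95 kHz, 20.25 kHz.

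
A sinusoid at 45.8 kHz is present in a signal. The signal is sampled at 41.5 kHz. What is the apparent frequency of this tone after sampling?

45.8 kHz mod fs = 4.3 kHz.
4.3 kHz ≤ fs/2 = 20.75 kHz, appears at 4.3 kHz.

4.3 kHz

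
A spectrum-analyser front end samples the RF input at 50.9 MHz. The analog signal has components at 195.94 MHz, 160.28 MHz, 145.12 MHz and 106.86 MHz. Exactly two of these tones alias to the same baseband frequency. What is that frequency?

fs/2 = 25.45 MHz.
195.94 MHz mod fs = 43.24 MHz.
43.24 MHz > fs/2 = 25.45 MHz, folds to fs − 43.24 MHz = 7.66 MHz.
160.28 MHz mod fs = 7.58 MHz.
7.58 MHz ≤ fs/2 = 25.45 MHz, appears at 7.58 MHz.
145.12 MHz mod fs = 43.32 MHz.
43.32 MHz > fs/2 = 25.45 MHz, folds to fs − 43.32 MHz = 7.58 MHz.
106.86 MHz mod fs = 5.06 MHz.
5.06 MHz ≤ fs/2 = 25.45 MHz, appears at 5.06 MHz.
145.12 MHz and 160.28 MHz both map to 7.58 MHz.

7.58 MHz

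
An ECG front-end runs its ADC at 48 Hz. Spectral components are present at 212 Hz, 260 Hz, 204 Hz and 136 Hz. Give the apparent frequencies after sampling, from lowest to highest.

fs/2 = 24 Hz.
212 Hz mod fs = 20 Hz.
20 Hz ≤ fs/2 = 24 Hz, appears at 20 Hz.
260 Hz mod fs = 20 Hz.
20 Hz ≤ fs/2 = 24 Hz, appears at 20 Hz.
204 Hz mod fs = 12 Hz.
12 Hz ≤ fs/2 = 24 Hz, appears at 12 Hz.
136 Hz mod fs = 40 Hz.
40 Hz > fs/2 = 24 Hz, folds to fs − 40 Hz = 8 Hz.
Distinct values: {8 Hz, 12 Hz, 20 Hz}.

8 Hz, 12 Hz, 20 Hz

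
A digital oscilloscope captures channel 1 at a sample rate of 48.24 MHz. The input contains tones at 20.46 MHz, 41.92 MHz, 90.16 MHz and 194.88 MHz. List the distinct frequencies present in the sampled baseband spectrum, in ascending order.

fs/2 = 24.12 MHz.
20.46 MHz ≤ fs/2 = 24.12 MHz, passes unchanged.
41.92 MHz > fs/2 = 24.12 MHz, folds to fs − 41.92 MHz = 6.32 MHz.
90.16 MHz mod fs = 41.92 MHz.
41.92 MHz > fs/2 = 24.12 MHz, folds to fs − 41.92 MHz = 6.32 MHz.
194.88 MHz mod fs = 1.92 MHz.
1.92 MHz ≤ fs/2 = 24.12 MHz, appears at 1.92 MHz.
Distinct values: {1.92 MHz, 6.32 MHz, 20.46 MHz}.

1.92 MHz, 6.32 MHz, 20.46 MHz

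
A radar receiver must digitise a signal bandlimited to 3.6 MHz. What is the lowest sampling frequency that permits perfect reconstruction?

7.2 MHz

Nyquist rate = 2 × 3.6 MHz = 7.2 MHz.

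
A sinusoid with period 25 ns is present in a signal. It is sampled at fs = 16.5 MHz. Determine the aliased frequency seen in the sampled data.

7 MHz

T = 25 ns → f = 1/T = 40 MHz.
40 MHz mod fs = 7 MHz.
7 MHz ≤ fs/2 = 8.25 MHz, appears at 7 MHz.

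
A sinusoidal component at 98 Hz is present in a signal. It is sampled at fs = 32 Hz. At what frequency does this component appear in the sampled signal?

2 Hz

98 Hz mod fs = 2 Hz.
2 Hz ≤ fs/2 = 16 Hz, appears at 2 Hz.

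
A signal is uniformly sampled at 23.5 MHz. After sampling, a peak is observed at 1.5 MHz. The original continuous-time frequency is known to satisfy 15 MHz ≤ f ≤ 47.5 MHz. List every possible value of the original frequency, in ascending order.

Frequencies that alias to 1.5 MHz are k·fs ± 1.5 MHz for integer k ≥ 0.
k=0: 1.5 MHz.
k=1: 22 MHz, 25 MHz.
k=2: 45.5 MHz, 48.5 MHz.
k=3: 69 MHz, 72 MHz.
Within [15 MHz, 47.5 MHz]: 22 MHz, 25 MHz, 45.5 MHz.

22 MHz, 25 MHz, 45.5 MHz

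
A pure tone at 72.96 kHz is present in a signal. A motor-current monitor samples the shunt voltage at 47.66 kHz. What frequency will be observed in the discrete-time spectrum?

22.36 kHz

72.96 kHz mod fs = 25.3 kHz.
25.3 kHz > fs/2 = 23.83 kHz, folds to fs − 25.3 kHz = 22.36 kHz.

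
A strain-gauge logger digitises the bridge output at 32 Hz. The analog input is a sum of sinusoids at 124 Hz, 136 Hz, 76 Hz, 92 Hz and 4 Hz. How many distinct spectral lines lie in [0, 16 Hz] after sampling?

3

fs/2 = 16 Hz.
124 Hz mod fs = 28 Hz.
28 Hz > fs/2 = 16 Hz, folds to fs − 28 Hz = 4 Hz.
136 Hz mod fs = 8 Hz.
8 Hz ≤ fs/2 = 16 Hz, appears at 8 Hz.
76 Hz mod fs = 12 Hz.
12 Hz ≤ fs/2 = 16 Hz, appears at 12 Hz.
92 Hz mod fs = 28 Hz.
28 Hz > fs/2 = 16 Hz, folds to fs − 28 Hz = 4 Hz.
4 Hz ≤ fs/2 = 16 Hz, passes unchanged.
Distinct values: {4 Hz, 8 Hz, 12 Hz} → 3.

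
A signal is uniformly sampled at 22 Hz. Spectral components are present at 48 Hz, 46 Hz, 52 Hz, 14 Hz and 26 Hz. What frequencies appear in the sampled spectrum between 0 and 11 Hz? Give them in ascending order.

2 Hz, 4 Hz, 8 Hz

fs/2 = 11 Hz.
48 Hz mod fs = 4 Hz.
4 Hz ≤ fs/2 = 11 Hz, appears at 4 Hz.
46 Hz mod fs = 2 Hz.
2 Hz ≤ fs/2 = 11 Hz, appears at 2 Hz.
52 Hz mod fs = 8 Hz.
8 Hz ≤ fs/2 = 11 Hz, appears at 8 Hz.
14 Hz > fs/2 = 11 Hz, folds to fs − 14 Hz = 8 Hz.
26 Hz mod fs = 4 Hz.
4 Hz ≤ fs/2 = 11 Hz, appears at 4 Hz.
Distinct values: {2 Hz, 4 Hz, 8 Hz}.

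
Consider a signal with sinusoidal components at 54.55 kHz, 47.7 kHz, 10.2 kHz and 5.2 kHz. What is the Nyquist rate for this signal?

109.1 kHz

Highest-frequency component: 54.55 kHz.
Nyquist rate = 2 × 54.55 kHz = 109.1 kHz.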